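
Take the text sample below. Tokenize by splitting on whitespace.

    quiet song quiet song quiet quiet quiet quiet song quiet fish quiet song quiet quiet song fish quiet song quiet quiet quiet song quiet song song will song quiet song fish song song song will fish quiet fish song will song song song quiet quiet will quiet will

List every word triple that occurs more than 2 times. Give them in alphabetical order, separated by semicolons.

Trigram counts meeting the condition (more than 2 times):
  quiet quiet quiet: 3
  quiet quiet song: 3
  quiet song quiet: 6
  song quiet quiet: 4
  song quiet song: 3

quiet quiet quiet; quiet quiet song; quiet song quiet; song quiet quiet; song quiet song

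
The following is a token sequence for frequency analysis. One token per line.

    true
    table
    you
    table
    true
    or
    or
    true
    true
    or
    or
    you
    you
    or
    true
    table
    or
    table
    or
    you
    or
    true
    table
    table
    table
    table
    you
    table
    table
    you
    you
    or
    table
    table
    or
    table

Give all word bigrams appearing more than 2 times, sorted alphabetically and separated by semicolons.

Bigram counts meeting the condition (more than 2 times):
  or table: 3
  or true: 3
  table or: 3
  table table: 5
  table you: 3
  true table: 3
  you or: 3

or table; or true; table or; table table; table you; true table; you or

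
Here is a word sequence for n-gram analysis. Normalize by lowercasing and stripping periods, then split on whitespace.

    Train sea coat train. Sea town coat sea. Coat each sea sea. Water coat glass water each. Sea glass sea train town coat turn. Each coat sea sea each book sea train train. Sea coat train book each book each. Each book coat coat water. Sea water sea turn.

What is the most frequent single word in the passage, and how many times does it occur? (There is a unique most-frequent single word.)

"sea", 13 times

Unigram frequencies (highest first):
  sea: 13
  coat: 9
  each: 7
  train: 6
  water: 4
  book: 4
  … (3 more, each ≤ 2)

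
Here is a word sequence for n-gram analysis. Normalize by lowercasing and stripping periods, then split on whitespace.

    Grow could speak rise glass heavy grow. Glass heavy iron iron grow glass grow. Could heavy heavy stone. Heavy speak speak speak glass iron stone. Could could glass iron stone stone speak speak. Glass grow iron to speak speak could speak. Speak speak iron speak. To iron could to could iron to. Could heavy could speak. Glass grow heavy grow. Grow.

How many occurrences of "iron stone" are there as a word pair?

2

Scanning the 60 overlapping bigram windows for "iron stone":
  position 24–25: iron stone
  position 29–30: iron stone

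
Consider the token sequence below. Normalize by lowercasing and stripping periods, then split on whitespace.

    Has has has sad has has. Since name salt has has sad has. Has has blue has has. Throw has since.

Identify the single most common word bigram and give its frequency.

"has has", 7 times

Bigram frequencies (highest first):
  has has: 7
  has sad: 2
  sad has: 2
  has since: 2
  since name: 1
  name salt: 1
  … (5 more, each ≤ 1)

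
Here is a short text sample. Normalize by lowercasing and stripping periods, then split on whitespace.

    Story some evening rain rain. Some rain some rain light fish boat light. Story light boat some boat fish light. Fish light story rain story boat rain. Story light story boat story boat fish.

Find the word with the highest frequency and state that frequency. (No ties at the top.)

"story", 7 times

Unigram frequencies (highest first):
  story: 7
  rain: 6
  light: 6
  boat: 6
  some: 4
  fish: 4
  … (1 more, each ≤ 1)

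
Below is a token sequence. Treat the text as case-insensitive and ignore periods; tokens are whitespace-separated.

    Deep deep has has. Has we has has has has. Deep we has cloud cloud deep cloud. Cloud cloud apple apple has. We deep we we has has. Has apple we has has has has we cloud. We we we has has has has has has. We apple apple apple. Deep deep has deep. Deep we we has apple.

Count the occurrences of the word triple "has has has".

Scanning the 57 overlapping trigram windows for "has has has":
  position 3–5: has has has
  position 7–9: has has has
  position 8–10: has has has
  position 27–29: has has has
  position 32–34: has has has
  position 33–35: has has has
  position 41–43: has has has
  position 42–44: has has has
  position 43–45: has has has
  position 44–46: has has has

10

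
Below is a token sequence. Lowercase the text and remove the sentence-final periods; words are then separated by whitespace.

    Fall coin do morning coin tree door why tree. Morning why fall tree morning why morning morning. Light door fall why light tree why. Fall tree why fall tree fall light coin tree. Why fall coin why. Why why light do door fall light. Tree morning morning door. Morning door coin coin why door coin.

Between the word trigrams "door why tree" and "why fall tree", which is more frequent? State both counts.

"door why tree": 1 occurrence
"why fall tree": 3 occurrences

"why fall tree" (3 vs 1)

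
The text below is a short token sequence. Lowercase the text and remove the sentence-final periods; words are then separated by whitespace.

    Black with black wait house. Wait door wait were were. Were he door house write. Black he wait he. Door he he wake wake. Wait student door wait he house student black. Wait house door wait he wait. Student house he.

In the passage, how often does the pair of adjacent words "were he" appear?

Scanning the 40 overlapping bigram windows for "were he":
  position 11–12: were he

1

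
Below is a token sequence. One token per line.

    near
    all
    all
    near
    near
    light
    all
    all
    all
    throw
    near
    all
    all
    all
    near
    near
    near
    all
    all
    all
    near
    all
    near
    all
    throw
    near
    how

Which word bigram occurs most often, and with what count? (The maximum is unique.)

"all all", 7 times

Bigram frequencies (highest first):
  all all: 7
  near all: 5
  all near: 4
  near near: 3
  all throw: 2
  throw near: 2
  … (3 more, each ≤ 1)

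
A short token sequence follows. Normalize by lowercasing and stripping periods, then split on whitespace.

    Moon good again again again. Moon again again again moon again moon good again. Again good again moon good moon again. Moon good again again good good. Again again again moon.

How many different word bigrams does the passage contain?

8

31 tokens → 30 bigram windows in total.
Repeated bigrams (each contributes count−1 duplicates):
  again again: 8
  again moon: 6
  good again: 5
  moon good: 4
  moon again: 3
  again good: 2
22 duplicate windows → 30 − 22 = 8 distinct.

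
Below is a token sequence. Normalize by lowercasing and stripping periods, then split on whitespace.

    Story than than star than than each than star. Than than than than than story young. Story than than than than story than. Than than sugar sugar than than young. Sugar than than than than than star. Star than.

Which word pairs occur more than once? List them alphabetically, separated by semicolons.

Bigram counts meeting the condition (more than once):
  star than: 3
  story than: 3
  sugar than: 2
  than star: 3
  than story: 2
  than than: 16

star than; story than; sugar than; than star; than story; than than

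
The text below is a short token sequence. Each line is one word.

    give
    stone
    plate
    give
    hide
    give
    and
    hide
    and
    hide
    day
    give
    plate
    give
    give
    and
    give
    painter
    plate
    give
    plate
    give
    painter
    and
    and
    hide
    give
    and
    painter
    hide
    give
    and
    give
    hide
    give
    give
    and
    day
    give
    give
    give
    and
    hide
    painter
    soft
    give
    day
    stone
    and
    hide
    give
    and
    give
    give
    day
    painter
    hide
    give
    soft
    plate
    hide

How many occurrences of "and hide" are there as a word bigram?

Scanning the 60 overlapping bigram windows for "and hide":
  position 7–8: and hide
  position 9–10: and hide
  position 25–26: and hide
  position 42–43: and hide
  position 49–50: and hide

5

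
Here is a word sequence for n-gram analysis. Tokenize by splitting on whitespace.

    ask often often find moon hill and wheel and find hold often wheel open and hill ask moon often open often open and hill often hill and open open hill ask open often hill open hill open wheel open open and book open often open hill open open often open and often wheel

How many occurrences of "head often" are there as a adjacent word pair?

0

Scanning the 52 overlapping bigram windows for "head often":
  (none found)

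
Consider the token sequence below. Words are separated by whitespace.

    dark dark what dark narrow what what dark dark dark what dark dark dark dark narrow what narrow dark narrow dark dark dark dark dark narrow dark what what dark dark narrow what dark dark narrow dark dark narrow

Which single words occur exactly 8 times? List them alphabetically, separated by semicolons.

narrow; what

Unigram counts meeting the condition (exactly 8 times):
  narrow: 8
  what: 8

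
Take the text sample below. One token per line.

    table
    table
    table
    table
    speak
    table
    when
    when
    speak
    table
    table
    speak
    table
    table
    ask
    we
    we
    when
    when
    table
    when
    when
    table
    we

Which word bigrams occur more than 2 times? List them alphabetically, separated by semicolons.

Bigram counts meeting the condition (more than 2 times):
  speak table: 3
  table table: 5
  when when: 3

speak table; table table; when when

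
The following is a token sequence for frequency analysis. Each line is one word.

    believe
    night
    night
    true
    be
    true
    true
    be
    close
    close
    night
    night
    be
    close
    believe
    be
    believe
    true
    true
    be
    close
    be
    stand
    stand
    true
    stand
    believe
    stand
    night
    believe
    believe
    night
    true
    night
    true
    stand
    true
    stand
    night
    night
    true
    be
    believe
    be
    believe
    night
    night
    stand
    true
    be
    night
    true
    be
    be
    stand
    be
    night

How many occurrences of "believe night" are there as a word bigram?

Scanning the 56 overlapping bigram windows for "believe night":
  position 1–2: believe night
  position 31–32: believe night
  position 45–46: believe night

3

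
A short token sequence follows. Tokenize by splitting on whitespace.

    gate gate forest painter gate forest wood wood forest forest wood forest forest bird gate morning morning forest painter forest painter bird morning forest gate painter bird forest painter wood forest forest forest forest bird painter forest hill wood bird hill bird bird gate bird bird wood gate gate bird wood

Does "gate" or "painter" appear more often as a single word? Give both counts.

"gate" (8 vs 6)

"gate": 8 occurrences
"painter": 6 occurrences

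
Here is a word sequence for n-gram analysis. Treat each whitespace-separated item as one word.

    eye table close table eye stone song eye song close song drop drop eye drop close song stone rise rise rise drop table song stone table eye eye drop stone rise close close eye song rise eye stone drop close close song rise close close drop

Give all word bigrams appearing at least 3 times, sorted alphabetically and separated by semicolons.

close close; close song

Bigram counts meeting the condition (at least 3 times):
  close close: 3
  close song: 3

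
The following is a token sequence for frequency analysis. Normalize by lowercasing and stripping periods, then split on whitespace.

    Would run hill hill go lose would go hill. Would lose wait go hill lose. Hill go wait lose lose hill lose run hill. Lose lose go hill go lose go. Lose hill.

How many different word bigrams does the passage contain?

19

33 tokens → 32 bigram windows in total.
Repeated bigrams (each contributes count−1 duplicates):
  go hill: 3
  go lose: 3
  hill go: 3
  hill lose: 3
  lose hill: 3
  lose go: 2
  lose lose: 2
  run hill: 2
13 duplicate windows → 32 − 13 = 19 distinct.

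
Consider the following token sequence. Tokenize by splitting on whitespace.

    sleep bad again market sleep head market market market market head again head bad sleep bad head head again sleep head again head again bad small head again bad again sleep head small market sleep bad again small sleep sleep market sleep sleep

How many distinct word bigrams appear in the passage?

24

43 tokens → 42 bigram windows in total.
Repeated bigrams (each contributes count−1 duplicates):
  head again: 5
  bad again: 3
  market market: 3
  market sleep: 3
  sleep bad: 3
  sleep head: 3
  again bad: 2
  again head: 2
  … (2 more repeated)
18 duplicate windows → 42 − 18 = 24 distinct.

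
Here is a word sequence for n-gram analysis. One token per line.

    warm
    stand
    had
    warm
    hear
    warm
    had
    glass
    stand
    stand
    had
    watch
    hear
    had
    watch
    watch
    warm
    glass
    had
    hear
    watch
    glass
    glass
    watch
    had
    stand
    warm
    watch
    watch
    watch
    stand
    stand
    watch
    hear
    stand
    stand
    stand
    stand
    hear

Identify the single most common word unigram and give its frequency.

Unigram frequencies (highest first):
  stand: 10
  watch: 9
  had: 6
  warm: 5
  hear: 5
  glass: 4

"stand", 10 times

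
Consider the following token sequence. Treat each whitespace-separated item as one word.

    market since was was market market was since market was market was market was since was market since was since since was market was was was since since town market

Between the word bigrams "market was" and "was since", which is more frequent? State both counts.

"market was": 5 occurrences
"was since": 4 occurrences

"market was" (5 vs 4)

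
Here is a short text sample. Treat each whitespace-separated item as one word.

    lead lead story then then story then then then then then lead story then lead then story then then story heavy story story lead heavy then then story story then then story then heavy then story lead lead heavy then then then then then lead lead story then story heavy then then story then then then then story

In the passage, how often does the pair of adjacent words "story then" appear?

8

Scanning the 57 overlapping bigram windows for "story then":
  position 3–4: story then
  position 6–7: story then
  position 13–14: story then
  position 17–18: story then
  position 29–30: story then
  position 32–33: story then
  position 47–48: story then
  position 53–54: story then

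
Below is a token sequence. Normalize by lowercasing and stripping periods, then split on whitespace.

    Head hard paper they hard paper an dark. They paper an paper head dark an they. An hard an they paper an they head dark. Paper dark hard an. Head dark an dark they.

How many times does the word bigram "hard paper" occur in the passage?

Scanning the 33 overlapping bigram windows for "hard paper":
  position 2–3: hard paper
  position 5–6: hard paper

2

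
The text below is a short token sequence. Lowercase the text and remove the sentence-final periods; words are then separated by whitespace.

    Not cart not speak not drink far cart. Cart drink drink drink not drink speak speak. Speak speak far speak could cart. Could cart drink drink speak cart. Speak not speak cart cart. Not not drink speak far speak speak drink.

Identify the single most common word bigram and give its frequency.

Bigram frequencies (highest first):
  speak speak: 4
  not drink: 3
  drink drink: 3
  drink speak: 3
  cart not: 2
  not speak: 2
  … (16 more, each ≤ 2)

"speak speak", 4 times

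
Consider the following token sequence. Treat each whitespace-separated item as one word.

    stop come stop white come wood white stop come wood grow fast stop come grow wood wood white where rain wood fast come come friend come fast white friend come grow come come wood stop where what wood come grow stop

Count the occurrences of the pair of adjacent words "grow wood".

1

Scanning the 40 overlapping bigram windows for "grow wood":
  position 15–16: grow wood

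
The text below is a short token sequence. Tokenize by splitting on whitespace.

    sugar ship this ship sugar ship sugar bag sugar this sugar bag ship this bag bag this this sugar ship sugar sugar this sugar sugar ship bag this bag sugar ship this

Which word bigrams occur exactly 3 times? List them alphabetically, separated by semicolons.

Bigram counts meeting the condition (exactly 3 times):
  ship sugar: 3
  ship this: 3
  this sugar: 3

ship sugar; ship this; this sugar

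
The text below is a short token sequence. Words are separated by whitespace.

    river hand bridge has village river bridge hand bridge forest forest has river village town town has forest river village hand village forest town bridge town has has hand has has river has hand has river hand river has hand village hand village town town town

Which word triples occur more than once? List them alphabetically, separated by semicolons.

has hand has; river has hand; village hand village; village town town

Trigram counts meeting the condition (more than once):
  has hand has: 2
  river has hand: 2
  village hand village: 2
  village town town: 2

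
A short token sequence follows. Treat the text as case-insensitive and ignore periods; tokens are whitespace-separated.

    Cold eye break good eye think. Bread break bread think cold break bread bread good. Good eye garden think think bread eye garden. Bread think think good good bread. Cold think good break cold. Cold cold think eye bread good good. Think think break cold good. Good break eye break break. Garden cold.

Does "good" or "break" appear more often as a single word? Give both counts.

"good" (10 vs 8)

"good": 10 occurrences
"break": 8 occurrences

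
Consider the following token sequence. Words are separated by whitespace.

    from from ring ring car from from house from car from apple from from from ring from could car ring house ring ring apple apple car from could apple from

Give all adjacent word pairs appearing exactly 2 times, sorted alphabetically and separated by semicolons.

Bigram counts meeting the condition (exactly 2 times):
  apple from: 2
  from could: 2
  from ring: 2
  ring ring: 2

apple from; from could; from ring; ring ring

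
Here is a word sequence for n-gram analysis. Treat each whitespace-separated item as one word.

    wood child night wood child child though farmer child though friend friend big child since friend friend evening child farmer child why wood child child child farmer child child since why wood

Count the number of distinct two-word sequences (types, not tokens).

32 tokens → 31 bigram windows in total.
Repeated bigrams (each contributes count−1 duplicates):
  child child: 4
  farmer child: 3
  wood child: 3
  child farmer: 2
  child since: 2
  child though: 2
  friend friend: 2
  why wood: 2
12 duplicate windows → 31 − 12 = 19 distinct.

19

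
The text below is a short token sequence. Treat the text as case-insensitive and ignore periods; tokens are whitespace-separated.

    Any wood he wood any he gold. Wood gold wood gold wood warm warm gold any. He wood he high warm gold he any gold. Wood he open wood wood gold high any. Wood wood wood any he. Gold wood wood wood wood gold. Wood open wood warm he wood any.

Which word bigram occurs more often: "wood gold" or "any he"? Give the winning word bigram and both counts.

"wood gold" (4 vs 3)

"wood gold": 4 occurrences
"any he": 3 occurrences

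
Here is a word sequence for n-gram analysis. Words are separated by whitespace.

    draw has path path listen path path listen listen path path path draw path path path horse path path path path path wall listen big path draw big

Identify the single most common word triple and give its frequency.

Trigram frequencies (highest first):
  path path path: 5
  path path listen: 2
  listen path path: 2
  draw has path: 1
  has path path: 1
  path listen path: 1
  … (14 more, each ≤ 1)

"path path path", 5 times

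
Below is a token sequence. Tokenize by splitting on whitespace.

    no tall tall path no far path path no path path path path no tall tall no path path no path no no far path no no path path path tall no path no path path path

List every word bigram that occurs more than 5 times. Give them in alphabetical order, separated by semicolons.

Bigram counts meeting the condition (more than 5 times):
  no path: 6
  path no: 7
  path path: 9

no path; path no; path path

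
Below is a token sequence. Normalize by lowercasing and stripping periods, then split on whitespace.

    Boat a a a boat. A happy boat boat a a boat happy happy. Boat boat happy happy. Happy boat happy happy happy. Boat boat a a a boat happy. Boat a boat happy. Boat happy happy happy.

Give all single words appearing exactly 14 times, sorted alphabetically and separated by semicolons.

Unigram counts meeting the condition (exactly 14 times):
  boat: 14
  happy: 14

boat; happy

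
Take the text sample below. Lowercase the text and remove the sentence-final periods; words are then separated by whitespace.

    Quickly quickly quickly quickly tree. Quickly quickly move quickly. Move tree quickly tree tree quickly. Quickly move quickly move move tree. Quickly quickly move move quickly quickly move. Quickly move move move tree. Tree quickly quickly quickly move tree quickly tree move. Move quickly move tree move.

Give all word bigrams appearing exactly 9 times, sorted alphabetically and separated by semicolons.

Bigram counts meeting the condition (exactly 9 times):
  quickly move: 9
  quickly quickly: 9

quickly move; quickly quickly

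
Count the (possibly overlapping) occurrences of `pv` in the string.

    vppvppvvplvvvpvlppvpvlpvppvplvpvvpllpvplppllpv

Sliding a length-2 window over the 46 characters (45 positions):
  position 3–4: pv
  position 6–7: pv
  position 14–15: pv
  position 18–19: pv
  position 20–21: pv
  position 23–24: pv
  position 26–27: pv
  position 31–32: pv
  position 37–38: pv
  position 45–46: pv

10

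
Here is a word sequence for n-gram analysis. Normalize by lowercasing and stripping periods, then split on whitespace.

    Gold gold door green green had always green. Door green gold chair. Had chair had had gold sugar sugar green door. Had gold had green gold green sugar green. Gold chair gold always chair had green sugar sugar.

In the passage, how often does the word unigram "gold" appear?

Scanning the 38 tokens for "gold":
  position 1: gold
  position 2: gold
  position 11: gold
  position 17: gold
  position 23: gold
  position 26: gold
  position 30: gold
  position 32: gold

8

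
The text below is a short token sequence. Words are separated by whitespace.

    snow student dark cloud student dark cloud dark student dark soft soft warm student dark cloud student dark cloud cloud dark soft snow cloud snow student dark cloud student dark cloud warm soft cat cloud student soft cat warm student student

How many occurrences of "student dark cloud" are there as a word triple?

6

Scanning the 39 overlapping trigram windows for "student dark cloud":
  position 2–4: student dark cloud
  position 5–7: student dark cloud
  position 14–16: student dark cloud
  position 17–19: student dark cloud
  position 26–28: student dark cloud
  position 29–31: student dark cloud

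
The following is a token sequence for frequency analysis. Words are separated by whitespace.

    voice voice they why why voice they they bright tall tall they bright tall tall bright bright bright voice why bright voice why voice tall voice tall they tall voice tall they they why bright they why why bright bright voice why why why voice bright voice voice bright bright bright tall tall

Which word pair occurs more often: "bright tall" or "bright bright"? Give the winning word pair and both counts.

"bright tall": 3 occurrences
"bright bright": 5 occurrences

"bright bright" (5 vs 3)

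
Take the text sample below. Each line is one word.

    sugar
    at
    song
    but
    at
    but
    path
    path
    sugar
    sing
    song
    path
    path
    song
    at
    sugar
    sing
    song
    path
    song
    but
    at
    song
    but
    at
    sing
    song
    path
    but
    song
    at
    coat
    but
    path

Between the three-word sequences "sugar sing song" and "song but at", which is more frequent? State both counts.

"sugar sing song": 2 occurrences
"song but at": 3 occurrences

"song but at" (3 vs 2)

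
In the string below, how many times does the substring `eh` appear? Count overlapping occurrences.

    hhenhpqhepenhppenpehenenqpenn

Sliding a length-2 window over the 29 characters (28 positions):
  position 19–20: eh

1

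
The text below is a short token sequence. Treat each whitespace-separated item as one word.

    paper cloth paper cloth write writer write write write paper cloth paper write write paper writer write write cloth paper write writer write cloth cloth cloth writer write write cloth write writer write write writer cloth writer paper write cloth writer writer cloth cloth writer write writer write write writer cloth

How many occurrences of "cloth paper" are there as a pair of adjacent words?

Scanning the 50 overlapping bigram windows for "cloth paper":
  position 2–3: cloth paper
  position 11–12: cloth paper
  position 19–20: cloth paper

3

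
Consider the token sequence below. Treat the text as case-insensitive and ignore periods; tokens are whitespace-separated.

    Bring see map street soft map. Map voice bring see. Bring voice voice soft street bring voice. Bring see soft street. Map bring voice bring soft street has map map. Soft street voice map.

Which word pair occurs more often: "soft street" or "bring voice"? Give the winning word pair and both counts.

"soft street" (4 vs 3)

"soft street": 4 occurrences
"bring voice": 3 occurrences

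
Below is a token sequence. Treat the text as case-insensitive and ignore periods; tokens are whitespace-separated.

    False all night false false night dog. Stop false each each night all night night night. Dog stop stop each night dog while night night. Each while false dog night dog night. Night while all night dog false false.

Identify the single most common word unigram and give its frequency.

"night", 13 times

Unigram frequencies (highest first):
  night: 13
  false: 7
  dog: 6
  each: 4
  all: 3
  stop: 3
  … (1 more, each ≤ 3)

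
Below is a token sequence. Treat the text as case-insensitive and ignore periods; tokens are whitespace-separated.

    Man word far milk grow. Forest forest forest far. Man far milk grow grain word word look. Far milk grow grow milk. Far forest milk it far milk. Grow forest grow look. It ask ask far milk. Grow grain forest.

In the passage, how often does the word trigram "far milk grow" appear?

5

Scanning the 38 overlapping trigram windows for "far milk grow":
  position 3–5: far milk grow
  position 11–13: far milk grow
  position 18–20: far milk grow
  position 27–29: far milk grow
  position 36–38: far milk grow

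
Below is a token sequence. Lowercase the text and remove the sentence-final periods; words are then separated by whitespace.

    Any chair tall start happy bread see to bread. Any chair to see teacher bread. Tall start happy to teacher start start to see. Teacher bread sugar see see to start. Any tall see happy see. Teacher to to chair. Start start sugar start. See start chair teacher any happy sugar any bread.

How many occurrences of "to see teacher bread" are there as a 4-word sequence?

Scanning the 50 overlapping 4-gram windows for "to see teacher bread":
  position 12–15: to see teacher bread
  position 23–26: to see teacher bread

2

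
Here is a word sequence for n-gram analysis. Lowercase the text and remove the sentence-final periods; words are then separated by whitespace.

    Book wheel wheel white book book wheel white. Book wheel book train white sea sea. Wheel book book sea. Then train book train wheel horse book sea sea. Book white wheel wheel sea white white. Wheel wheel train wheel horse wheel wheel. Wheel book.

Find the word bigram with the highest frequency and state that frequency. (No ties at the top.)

"wheel wheel", 5 times

Bigram frequencies (highest first):
  wheel wheel: 5
  book wheel: 3
  wheel book: 3
  wheel white: 2
  white book: 2
  book book: 2
  … (20 more, each ≤ 2)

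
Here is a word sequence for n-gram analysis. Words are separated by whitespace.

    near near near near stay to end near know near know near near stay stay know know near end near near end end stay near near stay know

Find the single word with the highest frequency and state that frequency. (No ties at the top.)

Unigram frequencies (highest first):
  near: 13
  stay: 5
  know: 5
  end: 4
  to: 1

"near", 13 times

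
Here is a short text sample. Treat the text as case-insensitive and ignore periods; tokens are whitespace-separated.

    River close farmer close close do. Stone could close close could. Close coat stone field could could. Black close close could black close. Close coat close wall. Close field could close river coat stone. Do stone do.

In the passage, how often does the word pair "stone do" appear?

2

Scanning the 36 overlapping bigram windows for "stone do":
  position 34–35: stone do
  position 36–37: stone do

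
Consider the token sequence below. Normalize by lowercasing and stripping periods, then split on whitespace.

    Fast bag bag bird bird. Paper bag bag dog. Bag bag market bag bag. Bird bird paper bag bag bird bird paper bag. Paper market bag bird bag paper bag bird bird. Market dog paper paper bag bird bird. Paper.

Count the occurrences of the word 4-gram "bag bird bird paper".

Scanning the 37 overlapping 4-gram windows for "bag bird bird paper":
  position 3–6: bag bird bird paper
  position 14–17: bag bird bird paper
  position 19–22: bag bird bird paper
  position 37–40: bag bird bird paper

4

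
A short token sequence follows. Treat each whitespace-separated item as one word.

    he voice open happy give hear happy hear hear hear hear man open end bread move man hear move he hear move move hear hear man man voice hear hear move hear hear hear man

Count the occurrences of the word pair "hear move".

3

Scanning the 34 overlapping bigram windows for "hear move":
  position 18–19: hear move
  position 21–22: hear move
  position 30–31: hear move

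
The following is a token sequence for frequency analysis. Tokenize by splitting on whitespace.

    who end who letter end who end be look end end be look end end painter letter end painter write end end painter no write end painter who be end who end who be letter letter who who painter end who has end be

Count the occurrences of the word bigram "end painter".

Scanning the 43 overlapping bigram windows for "end painter":
  position 15–16: end painter
  position 18–19: end painter
  position 22–23: end painter
  position 26–27: end painter

4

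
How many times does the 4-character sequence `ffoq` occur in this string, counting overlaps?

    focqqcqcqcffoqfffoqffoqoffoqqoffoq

Sliding a length-4 window over the 34 characters (31 positions):
  position 11–14: ffoq
  position 16–19: ffoq
  position 20–23: ffoq
  position 25–28: ffoq
  position 31–34: ffoq

5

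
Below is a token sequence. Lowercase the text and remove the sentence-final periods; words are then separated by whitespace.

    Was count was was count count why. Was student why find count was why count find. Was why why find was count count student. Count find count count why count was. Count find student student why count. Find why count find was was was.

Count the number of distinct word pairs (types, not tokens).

44 tokens → 43 bigram windows in total.
Repeated bigrams (each contributes count−1 duplicates):
  count find: 5
  was count: 4
  why count: 4
  count count: 3
  count was: 3
  find was: 3
  was was: 3
  count why: 2
  … (4 more repeated)
23 duplicate windows → 43 − 23 = 20 distinct.

20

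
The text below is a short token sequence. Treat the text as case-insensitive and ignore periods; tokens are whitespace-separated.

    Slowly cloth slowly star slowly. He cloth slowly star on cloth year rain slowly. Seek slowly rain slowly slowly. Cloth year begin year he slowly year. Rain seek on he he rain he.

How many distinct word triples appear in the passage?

33 tokens → 31 trigram windows in total.
Repeated trigrams (each contributes count−1 duplicates):
  cloth slowly star: 2
1 duplicate windows → 31 − 1 = 30 distinct.

30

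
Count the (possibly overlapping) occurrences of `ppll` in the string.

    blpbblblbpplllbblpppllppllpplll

Sliding a length-4 window over the 31 characters (28 positions):
  position 10–13: ppll
  position 19–22: ppll
  position 23–26: ppll
  position 27–30: ppll

4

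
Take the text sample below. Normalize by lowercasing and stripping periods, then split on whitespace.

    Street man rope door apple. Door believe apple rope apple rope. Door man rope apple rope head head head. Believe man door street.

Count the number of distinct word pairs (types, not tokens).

16

23 tokens → 22 bigram windows in total.
Repeated bigrams (each contributes count−1 duplicates):
  apple rope: 3
  head head: 2
  man rope: 2
  rope apple: 2
  rope door: 2
6 duplicate windows → 22 − 6 = 16 distinct.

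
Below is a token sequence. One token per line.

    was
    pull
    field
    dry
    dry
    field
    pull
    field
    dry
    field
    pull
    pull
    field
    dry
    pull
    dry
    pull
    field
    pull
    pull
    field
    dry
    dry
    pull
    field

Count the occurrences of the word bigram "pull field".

6

Scanning the 24 overlapping bigram windows for "pull field":
  position 2–3: pull field
  position 7–8: pull field
  position 12–13: pull field
  position 17–18: pull field
  position 20–21: pull field
  position 24–25: pull field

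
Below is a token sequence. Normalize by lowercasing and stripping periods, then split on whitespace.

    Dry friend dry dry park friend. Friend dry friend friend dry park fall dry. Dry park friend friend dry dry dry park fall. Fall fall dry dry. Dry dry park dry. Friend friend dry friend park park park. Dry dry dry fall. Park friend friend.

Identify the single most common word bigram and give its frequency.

Bigram frequencies (highest first):
  dry dry: 9
  friend dry: 5
  dry park: 5
  friend friend: 5
  dry friend: 4
  park friend: 3
  … (8 more, each ≤ 2)

"dry dry", 9 times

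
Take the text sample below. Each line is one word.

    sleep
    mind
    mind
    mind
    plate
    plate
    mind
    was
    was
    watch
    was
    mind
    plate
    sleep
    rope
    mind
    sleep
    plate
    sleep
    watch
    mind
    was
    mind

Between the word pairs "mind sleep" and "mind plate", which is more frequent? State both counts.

"mind sleep": 1 occurrence
"mind plate": 2 occurrences

"mind plate" (2 vs 1)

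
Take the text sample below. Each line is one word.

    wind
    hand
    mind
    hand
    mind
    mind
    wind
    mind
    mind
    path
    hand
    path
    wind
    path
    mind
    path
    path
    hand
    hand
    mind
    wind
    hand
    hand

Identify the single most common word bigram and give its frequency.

Bigram frequencies (highest first):
  hand mind: 3
  wind hand: 2
  mind mind: 2
  mind wind: 2
  mind path: 2
  path hand: 2
  … (8 more, each ≤ 2)

"hand mind", 3 times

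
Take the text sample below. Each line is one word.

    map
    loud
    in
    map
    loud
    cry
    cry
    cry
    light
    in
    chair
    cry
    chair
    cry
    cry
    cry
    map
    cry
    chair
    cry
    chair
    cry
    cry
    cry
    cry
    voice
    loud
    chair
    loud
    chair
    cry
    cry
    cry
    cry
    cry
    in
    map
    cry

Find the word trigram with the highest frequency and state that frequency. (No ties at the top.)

Trigram frequencies (highest first):
  cry cry cry: 7
  cry chair cry: 3
  chair cry cry: 3
  chair cry chair: 2
  map loud in: 1
  loud in map: 1
  … (19 more, each ≤ 1)

"cry cry cry", 7 times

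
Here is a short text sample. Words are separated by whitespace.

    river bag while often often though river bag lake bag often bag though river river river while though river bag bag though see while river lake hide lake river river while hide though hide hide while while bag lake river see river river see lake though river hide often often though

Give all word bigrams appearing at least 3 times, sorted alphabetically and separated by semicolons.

river bag; river river; though river

Bigram counts meeting the condition (at least 3 times):
  river bag: 3
  river river: 4
  though river: 4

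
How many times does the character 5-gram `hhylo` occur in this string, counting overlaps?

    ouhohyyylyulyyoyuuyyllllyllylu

0

Sliding a length-5 window over the 30 characters (26 positions):
  (no match at any position)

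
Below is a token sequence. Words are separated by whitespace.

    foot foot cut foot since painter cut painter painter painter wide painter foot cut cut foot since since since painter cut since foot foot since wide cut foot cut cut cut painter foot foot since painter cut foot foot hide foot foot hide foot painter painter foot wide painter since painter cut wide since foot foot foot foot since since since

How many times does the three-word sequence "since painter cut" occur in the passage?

Scanning the 59 overlapping trigram windows for "since painter cut":
  position 5–7: since painter cut
  position 19–21: since painter cut
  position 35–37: since painter cut
  position 50–52: since painter cut

4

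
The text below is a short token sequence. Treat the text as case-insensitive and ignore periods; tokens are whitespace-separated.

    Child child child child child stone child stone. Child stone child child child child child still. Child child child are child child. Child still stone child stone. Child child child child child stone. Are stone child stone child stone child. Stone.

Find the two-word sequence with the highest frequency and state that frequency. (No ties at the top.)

Bigram frequencies (highest first):
  child child: 16
  child stone: 8
  stone child: 8
  child still: 2
  still child: 1
  child are: 1
  … (4 more, each ≤ 1)

"child child", 16 times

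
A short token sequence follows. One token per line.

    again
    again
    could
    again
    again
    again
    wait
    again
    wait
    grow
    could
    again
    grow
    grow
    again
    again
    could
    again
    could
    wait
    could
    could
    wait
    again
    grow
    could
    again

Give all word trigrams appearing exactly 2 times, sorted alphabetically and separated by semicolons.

Trigram counts meeting the condition (exactly 2 times):
  again again could: 2
  again could again: 2
  grow could again: 2

again again could; again could again; grow could again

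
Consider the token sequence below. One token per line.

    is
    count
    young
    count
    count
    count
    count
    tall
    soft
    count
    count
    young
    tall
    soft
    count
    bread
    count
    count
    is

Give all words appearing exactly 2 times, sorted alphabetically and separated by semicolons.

Unigram counts meeting the condition (exactly 2 times):
  is: 2
  soft: 2
  tall: 2
  young: 2

is; soft; tall; young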